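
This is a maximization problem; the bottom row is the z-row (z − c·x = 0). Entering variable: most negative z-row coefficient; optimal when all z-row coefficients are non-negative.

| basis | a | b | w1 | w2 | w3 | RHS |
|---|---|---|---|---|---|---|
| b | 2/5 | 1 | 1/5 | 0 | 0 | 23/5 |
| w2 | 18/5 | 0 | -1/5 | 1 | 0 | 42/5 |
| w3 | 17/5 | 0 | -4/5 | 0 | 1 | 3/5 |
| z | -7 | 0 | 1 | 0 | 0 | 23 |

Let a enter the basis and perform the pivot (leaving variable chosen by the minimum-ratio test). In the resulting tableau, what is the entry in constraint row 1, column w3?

Ratio test on column a — row 1: (23/5)/(2/5) = 23/2; row 2: (42/5)/(18/5) = 7/3; row 3: (3/5)/(17/5) = 3/17. Minimum is 3/17 at row 3 (w3 leaves); pivot element 17/5.
Divide row 3 by 17/5; eliminate column a from the other rows.
Row 1 update in column w3: 0 − (2/5)·(5/17) = -2/17.

-2/17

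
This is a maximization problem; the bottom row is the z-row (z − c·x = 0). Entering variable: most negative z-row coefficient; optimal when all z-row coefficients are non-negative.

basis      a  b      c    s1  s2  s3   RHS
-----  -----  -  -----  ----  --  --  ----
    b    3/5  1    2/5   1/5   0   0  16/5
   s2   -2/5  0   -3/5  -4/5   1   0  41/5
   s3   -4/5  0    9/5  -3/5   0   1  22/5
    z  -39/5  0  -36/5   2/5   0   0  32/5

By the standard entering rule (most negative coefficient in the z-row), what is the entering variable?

Negative z-row entries: a: -39/5, c: -36/5.
The most negative is -39/5 in column a, so a enters.

a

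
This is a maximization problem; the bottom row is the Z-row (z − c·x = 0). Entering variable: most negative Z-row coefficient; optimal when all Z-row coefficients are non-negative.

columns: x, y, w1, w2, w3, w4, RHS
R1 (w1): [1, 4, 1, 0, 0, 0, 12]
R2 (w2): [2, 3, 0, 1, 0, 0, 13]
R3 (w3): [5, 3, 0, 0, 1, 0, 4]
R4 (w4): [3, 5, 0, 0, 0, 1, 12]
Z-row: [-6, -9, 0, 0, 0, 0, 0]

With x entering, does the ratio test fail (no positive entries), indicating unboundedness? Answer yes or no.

Column x has positive entries in row(s) 1, 2, 3, 4, so the ratio test bounds it — not unbounded.

no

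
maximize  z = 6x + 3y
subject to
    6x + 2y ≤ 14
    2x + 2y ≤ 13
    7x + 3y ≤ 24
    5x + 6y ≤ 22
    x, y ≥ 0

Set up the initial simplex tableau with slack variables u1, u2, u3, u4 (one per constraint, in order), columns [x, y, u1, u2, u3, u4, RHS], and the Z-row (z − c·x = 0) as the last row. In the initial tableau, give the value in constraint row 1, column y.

2

Constraint 1 has coefficient 2 on y.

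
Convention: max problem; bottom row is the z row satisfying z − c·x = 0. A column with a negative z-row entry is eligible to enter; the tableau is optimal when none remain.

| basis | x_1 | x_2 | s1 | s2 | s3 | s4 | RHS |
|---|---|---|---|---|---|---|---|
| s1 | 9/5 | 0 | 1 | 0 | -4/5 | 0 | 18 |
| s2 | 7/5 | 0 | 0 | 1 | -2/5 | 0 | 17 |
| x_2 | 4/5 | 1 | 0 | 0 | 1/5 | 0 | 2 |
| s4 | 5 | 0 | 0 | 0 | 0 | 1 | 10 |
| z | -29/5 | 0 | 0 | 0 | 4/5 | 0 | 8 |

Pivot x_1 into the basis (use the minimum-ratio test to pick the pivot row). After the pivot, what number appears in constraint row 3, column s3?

1/5

Ratio test on column x_1 — row 1: 18/(9/5) = 10; row 2: 17/(7/5) = 85/7; row 3: 2/(4/5) = 5/2; row 4: 10/5 = 2. Minimum is 2 at row 4 (s4 leaves); pivot element 5.
Divide row 4 by 5; eliminate column x_1 from the other rows.
Row 3 update in column s3: 1/5 − (4/5)·0 = 1/5.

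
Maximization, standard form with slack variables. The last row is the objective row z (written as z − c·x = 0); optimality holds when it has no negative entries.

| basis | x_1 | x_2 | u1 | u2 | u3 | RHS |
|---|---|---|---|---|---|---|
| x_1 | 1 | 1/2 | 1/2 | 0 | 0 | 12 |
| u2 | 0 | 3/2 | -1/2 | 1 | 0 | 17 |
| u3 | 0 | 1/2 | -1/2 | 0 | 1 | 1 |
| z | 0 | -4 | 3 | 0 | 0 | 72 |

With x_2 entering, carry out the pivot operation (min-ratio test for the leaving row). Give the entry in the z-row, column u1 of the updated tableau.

-1

Ratio test on column x_2 — row 1: 12/(1/2) = 24; row 2: 17/(3/2) = 34/3; row 3: 1/(1/2) = 2. Minimum is 2 at row 3 (u3 leaves); pivot element 1/2.
Divide row 3 by 1/2; eliminate column x_2 from the other rows.
z-row update in column u1: 3 − (-4)·(-1) = -1.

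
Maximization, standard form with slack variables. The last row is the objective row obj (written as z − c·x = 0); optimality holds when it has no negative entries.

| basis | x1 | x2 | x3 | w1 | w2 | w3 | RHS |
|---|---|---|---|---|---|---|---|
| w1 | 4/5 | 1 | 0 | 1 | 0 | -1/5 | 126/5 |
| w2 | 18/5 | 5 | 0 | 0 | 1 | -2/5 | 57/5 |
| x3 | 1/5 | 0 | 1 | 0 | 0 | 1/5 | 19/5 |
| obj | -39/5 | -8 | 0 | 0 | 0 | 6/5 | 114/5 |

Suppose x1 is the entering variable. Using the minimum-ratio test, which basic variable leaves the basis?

Column x1 entries and ratios — w1: (126/5)/(4/5) = 63/2; w2: (57/5)/(18/5) = 19/6; x3: (19/5)/(1/5) = 19.
Smallest ratio is 19/6 in the row of w2, so w2 leaves.

w2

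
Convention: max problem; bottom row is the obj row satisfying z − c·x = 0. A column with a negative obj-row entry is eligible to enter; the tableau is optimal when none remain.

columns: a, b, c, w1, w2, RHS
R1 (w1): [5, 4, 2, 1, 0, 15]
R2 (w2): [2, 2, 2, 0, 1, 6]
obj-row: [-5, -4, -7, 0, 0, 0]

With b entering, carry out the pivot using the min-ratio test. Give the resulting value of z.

12

Ratio test on column b — row 1: 15/4 = 15/4; row 2: 6/2 = 3. Minimum is 3 at row 2 (w2 leaves); pivot element 2.
Pivot on row 2; the obj-row RHS becomes 0 − (-4)·3 = 12.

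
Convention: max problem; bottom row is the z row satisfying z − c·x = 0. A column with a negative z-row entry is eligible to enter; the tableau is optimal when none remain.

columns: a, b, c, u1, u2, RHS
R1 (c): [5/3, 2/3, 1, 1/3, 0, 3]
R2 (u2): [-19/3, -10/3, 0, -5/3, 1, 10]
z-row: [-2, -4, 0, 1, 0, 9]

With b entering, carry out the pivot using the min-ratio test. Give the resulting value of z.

27

Ratio test on column b — row 1: 3/(2/3) = 9/2; row 2: entry -10/3 ≤ 0. Minimum is 9/2 at row 1 (c leaves); pivot element 2/3.
Pivot on row 1; the z-row RHS becomes 9 − (-4)·(9/2) = 27.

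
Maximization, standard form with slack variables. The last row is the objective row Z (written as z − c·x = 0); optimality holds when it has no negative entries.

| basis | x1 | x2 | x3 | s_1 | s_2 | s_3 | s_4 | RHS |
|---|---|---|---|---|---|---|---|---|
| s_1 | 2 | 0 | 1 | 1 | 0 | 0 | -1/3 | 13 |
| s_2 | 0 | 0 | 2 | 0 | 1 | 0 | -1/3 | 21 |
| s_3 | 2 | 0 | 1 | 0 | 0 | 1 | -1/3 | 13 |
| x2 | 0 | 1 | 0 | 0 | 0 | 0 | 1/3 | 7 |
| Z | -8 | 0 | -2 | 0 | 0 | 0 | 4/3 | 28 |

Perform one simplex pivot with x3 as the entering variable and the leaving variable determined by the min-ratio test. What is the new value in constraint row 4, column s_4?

Ratio test on column x3 — row 1: 13/1 = 13; row 2: 21/2 = 21/2; row 3: 13/1 = 13; row 4: entry 0 ≤ 0. Minimum is 21/2 at row 2 (s_2 leaves); pivot element 2.
Divide row 2 by 2; eliminate column x3 from the other rows.
Row 4 update in column s_4: 1/3 − 0·(-1/6) = 1/3.

1/3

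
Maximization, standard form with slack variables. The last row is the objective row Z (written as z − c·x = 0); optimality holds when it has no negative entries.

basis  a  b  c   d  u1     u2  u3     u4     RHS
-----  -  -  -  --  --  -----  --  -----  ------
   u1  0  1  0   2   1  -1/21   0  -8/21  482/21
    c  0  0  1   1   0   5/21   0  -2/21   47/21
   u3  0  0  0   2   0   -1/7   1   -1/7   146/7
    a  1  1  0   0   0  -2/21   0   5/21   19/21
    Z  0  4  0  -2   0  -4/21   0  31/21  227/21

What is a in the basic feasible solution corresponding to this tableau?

19/21

a is basic (row 4); its value is the RHS of that row, 19/21.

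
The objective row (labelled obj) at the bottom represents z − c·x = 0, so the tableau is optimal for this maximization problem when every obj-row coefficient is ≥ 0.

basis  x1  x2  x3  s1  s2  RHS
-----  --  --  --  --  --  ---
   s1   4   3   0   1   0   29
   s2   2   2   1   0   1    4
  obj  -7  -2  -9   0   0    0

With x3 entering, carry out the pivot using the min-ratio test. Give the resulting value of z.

36

Ratio test on column x3 — row 1: entry 0 ≤ 0; row 2: 4/1 = 4. Minimum is 4 at row 2 (s2 leaves); pivot element 1.
Pivot on row 2; the obj-row RHS becomes 0 − (-9)·4 = 36.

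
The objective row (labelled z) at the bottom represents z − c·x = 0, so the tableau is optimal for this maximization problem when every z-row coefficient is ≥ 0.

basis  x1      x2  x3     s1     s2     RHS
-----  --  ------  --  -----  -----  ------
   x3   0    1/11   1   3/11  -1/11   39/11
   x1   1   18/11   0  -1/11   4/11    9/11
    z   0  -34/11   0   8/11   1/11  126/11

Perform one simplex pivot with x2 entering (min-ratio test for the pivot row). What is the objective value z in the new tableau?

Ratio test on column x2 — row 1: (39/11)/(1/11) = 39; row 2: (9/11)/(18/11) = 1/2. Minimum is 1/2 at row 2 (x1 leaves); pivot element 18/11.
Pivot on row 2; the z-row RHS becomes 126/11 − (-34/11)·(1/2) = 13.

13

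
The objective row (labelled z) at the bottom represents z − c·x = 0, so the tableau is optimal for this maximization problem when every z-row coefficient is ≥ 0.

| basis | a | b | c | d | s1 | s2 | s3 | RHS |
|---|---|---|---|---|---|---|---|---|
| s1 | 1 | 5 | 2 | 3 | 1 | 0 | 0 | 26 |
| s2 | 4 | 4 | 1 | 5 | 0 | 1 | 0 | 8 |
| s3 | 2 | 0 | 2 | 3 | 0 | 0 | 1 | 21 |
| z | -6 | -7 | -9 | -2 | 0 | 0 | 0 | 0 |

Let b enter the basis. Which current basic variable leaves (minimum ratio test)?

s2

Column b entries and ratios — s1: 26/5 = 26/5; s2: 8/4 = 2; s3: 0 ≤ 0, skip.
Smallest ratio is 2 in the row of s2, so s2 leaves.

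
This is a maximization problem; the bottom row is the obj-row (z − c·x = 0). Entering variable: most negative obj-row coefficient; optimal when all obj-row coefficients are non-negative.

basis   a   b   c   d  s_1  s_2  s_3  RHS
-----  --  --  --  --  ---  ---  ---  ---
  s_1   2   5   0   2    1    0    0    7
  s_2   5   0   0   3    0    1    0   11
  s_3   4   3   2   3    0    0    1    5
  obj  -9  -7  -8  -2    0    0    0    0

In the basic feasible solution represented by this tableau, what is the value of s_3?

s_3 is basic (row 3); its value is the RHS of that row, 5.

5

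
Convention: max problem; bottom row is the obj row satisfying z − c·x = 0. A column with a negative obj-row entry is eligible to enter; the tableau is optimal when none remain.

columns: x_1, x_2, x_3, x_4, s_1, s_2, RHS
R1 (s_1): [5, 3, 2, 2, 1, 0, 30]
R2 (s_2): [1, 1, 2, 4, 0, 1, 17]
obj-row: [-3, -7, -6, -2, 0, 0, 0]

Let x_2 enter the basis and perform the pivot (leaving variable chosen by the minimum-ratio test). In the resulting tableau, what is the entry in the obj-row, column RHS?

Ratio test on column x_2 — row 1: 30/3 = 10; row 2: 17/1 = 17. Minimum is 10 at row 1 (s_1 leaves); pivot element 3.
Divide row 1 by 3; eliminate column x_2 from the other rows.
obj-row update in column RHS: 0 − (-7)·10 = 70.

70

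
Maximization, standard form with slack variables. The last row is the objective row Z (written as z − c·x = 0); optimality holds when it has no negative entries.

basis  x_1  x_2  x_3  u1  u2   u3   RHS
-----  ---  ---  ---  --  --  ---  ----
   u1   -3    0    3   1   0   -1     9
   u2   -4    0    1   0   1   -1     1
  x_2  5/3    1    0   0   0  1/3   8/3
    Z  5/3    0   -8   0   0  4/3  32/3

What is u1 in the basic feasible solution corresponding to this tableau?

9

u1 is basic (row 1); its value is the RHS of that row, 9.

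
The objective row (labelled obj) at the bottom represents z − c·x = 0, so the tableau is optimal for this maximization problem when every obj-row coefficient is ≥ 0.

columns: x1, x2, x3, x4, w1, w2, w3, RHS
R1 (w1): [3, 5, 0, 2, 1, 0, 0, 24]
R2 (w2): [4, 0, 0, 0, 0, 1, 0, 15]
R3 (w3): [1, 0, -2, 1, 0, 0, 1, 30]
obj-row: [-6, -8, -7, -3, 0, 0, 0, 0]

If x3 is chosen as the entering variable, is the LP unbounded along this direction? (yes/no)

yes

Every constraint-row entry in column x3 is ≤ 0, so increasing x3 is unbounded.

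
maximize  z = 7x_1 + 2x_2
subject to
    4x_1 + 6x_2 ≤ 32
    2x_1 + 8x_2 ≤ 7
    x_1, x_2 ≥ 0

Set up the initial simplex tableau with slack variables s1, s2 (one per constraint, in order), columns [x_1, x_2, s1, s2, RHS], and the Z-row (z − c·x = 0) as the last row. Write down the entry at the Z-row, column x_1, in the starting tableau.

-7

The Z-row carries the negated objective coefficients: the x_1 entry is -7.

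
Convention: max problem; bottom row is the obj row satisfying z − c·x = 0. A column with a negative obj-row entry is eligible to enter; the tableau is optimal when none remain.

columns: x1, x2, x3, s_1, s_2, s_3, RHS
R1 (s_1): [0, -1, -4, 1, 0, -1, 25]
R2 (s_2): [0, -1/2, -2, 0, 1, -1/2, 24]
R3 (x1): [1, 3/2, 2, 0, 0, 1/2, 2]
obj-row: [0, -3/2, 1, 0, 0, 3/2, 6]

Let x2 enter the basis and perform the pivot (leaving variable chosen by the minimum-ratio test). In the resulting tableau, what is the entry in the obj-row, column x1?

1

Ratio test on column x2 — row 1: entry -1 ≤ 0; row 2: entry -1/2 ≤ 0; row 3: 2/(3/2) = 4/3. Minimum is 4/3 at row 3 (x1 leaves); pivot element 3/2.
Divide row 3 by 3/2; eliminate column x2 from the other rows.
obj-row update in column x1: 0 − (-3/2)·(2/3) = 1.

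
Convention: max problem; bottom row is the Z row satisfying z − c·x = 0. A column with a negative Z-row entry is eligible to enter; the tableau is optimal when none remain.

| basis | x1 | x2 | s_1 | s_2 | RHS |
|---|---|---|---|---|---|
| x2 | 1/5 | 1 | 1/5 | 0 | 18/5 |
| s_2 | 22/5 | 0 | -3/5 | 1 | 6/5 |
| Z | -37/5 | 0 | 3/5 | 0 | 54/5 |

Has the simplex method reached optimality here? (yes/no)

The Z-row has a negative entry -37/5 in column x1, so it is not optimal.

no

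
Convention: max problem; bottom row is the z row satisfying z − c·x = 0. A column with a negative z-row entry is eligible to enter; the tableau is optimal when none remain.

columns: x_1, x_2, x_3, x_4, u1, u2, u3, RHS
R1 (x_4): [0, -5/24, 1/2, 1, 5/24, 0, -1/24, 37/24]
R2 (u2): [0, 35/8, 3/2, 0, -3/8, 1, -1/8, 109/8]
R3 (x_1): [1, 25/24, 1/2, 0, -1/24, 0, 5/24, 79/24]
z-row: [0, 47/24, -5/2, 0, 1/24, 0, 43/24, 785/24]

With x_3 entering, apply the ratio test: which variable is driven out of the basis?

x_4

Column x_3 entries and ratios — x_4: (37/24)/(1/2) = 37/12; u2: (109/8)/(3/2) = 109/12; x_1: (79/24)/(1/2) = 79/12.
Smallest ratio is 37/12 in the row of x_4, so x_4 leaves.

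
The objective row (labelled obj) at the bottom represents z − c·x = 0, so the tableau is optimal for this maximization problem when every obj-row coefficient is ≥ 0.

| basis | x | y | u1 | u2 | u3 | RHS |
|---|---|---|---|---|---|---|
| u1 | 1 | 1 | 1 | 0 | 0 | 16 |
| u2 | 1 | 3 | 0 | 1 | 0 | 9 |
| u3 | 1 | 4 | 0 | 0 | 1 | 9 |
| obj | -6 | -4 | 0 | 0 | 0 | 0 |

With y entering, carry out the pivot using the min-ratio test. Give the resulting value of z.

9

Ratio test on column y — row 1: 16/1 = 16; row 2: 9/3 = 3; row 3: 9/4 = 9/4. Minimum is 9/4 at row 3 (u3 leaves); pivot element 4.
Pivot on row 3; the obj-row RHS becomes 0 − (-4)·(9/4) = 9.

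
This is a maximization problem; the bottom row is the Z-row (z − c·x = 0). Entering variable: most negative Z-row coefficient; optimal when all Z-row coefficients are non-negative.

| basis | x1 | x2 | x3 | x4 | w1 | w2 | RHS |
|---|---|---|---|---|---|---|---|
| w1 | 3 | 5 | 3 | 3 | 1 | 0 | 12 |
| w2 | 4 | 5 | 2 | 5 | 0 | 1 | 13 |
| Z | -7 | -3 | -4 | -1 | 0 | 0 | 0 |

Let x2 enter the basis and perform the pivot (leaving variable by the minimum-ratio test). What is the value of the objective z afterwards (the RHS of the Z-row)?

36/5

Ratio test on column x2 — row 1: 12/5 = 12/5; row 2: 13/5 = 13/5. Minimum is 12/5 at row 1 (w1 leaves); pivot element 5.
Pivot on row 1; the Z-row RHS becomes 0 − (-3)·(12/5) = 36/5.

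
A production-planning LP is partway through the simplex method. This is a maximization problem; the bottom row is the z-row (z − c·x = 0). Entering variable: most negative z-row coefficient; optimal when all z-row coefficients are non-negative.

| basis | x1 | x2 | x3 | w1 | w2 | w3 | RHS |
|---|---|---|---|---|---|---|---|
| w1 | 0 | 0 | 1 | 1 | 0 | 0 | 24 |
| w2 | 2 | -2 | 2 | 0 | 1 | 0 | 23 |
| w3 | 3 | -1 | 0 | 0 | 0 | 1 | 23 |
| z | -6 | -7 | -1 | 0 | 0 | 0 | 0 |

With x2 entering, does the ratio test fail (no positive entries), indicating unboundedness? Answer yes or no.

Every constraint-row entry in column x2 is ≤ 0, so increasing x2 is unbounded.

yes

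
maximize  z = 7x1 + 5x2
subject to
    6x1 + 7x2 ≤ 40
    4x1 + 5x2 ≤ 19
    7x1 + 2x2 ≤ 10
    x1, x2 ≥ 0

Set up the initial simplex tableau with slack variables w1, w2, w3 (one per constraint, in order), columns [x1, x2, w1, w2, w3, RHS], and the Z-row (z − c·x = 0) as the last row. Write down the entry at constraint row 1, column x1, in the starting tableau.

6

Constraint 1 has coefficient 6 on x1.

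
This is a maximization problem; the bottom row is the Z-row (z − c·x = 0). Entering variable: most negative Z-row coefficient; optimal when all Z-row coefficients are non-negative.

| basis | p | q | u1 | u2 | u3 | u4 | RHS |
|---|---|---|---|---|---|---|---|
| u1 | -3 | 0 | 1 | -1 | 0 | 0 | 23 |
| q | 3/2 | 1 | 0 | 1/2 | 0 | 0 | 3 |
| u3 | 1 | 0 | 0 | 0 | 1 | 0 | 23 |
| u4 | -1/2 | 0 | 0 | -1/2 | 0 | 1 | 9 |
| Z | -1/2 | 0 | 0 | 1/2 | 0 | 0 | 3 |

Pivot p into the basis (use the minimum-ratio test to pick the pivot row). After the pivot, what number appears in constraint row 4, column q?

1/3

Ratio test on column p — row 1: entry -3 ≤ 0; row 2: 3/(3/2) = 2; row 3: 23/1 = 23; row 4: entry -1/2 ≤ 0. Minimum is 2 at row 2 (q leaves); pivot element 3/2.
Divide row 2 by 3/2; eliminate column p from the other rows.
Row 4 update in column q: 0 − (-1/2)·(2/3) = 1/3.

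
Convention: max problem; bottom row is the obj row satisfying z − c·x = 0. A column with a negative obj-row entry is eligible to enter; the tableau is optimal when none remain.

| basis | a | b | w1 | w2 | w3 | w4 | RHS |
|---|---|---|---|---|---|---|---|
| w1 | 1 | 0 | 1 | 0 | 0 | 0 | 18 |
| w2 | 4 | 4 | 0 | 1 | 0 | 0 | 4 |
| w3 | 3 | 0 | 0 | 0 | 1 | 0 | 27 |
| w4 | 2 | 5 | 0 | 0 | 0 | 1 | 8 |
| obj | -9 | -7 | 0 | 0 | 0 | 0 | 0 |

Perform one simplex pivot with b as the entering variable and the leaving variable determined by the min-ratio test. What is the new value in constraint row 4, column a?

Ratio test on column b — row 1: entry 0 ≤ 0; row 2: 4/4 = 1; row 3: entry 0 ≤ 0; row 4: 8/5 = 8/5. Minimum is 1 at row 2 (w2 leaves); pivot element 4.
Divide row 2 by 4; eliminate column b from the other rows.
Row 4 update in column a: 2 − 5·1 = -3.

-3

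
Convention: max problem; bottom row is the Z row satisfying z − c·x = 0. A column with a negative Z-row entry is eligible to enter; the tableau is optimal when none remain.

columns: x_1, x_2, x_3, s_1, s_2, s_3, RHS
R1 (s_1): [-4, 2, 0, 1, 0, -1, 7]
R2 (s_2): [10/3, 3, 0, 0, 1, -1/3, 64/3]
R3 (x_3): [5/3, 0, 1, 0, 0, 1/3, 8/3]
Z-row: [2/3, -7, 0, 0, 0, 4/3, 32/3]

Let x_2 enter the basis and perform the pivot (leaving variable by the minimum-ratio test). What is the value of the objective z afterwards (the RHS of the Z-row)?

Ratio test on column x_2 — row 1: 7/2 = 7/2; row 2: (64/3)/3 = 64/9; row 3: entry 0 ≤ 0. Minimum is 7/2 at row 1 (s_1 leaves); pivot element 2.
Pivot on row 1; the Z-row RHS becomes 32/3 − (-7)·(7/2) = 211/6.

211/6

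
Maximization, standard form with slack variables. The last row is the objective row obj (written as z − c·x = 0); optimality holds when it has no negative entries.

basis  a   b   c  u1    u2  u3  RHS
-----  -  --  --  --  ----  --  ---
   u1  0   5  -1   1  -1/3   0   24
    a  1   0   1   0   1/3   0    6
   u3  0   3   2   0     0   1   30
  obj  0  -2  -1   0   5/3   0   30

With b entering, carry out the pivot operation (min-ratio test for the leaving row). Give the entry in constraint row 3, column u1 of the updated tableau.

-3/5

Ratio test on column b — row 1: 24/5 = 24/5; row 2: entry 0 ≤ 0; row 3: 30/3 = 10. Minimum is 24/5 at row 1 (u1 leaves); pivot element 5.
Divide row 1 by 5; eliminate column b from the other rows.
Row 3 update in column u1: 0 − 3·(1/5) = -3/5.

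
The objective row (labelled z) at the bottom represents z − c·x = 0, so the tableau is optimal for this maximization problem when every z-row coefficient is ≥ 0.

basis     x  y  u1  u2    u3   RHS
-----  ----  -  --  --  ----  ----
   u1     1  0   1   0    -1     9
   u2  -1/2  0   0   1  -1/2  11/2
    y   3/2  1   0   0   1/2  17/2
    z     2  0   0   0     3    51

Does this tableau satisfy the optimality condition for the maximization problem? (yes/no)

Every z-row coefficient is ≥ 0, so the tableau is optimal.

yes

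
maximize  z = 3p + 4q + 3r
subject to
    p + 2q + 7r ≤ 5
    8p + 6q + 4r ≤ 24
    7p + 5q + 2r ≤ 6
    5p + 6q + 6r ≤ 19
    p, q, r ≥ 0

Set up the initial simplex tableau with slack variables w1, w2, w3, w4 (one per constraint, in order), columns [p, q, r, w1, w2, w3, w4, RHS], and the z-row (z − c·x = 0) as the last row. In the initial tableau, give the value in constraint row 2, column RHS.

The RHS of constraint 2 is b_2 = 24.

24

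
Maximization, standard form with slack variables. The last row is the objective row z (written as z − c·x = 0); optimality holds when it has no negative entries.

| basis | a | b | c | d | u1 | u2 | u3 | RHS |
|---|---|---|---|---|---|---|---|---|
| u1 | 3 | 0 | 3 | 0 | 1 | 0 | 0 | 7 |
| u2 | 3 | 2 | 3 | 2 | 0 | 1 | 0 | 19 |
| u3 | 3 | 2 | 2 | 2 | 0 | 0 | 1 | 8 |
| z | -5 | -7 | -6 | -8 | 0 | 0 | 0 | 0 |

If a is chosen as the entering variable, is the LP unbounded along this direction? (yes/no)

Column a has positive entries in row(s) 1, 2, 3, so the ratio test bounds it — not unbounded.

no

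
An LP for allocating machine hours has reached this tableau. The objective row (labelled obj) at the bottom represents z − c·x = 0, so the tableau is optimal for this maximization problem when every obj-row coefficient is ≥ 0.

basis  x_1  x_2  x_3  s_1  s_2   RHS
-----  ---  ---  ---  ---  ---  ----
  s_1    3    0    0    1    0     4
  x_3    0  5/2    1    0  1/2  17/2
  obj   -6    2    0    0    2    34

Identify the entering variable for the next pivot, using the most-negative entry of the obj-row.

Negative obj-row entries: x_1: -6.
The most negative is -6 in column x_1, so x_1 enters.

x_1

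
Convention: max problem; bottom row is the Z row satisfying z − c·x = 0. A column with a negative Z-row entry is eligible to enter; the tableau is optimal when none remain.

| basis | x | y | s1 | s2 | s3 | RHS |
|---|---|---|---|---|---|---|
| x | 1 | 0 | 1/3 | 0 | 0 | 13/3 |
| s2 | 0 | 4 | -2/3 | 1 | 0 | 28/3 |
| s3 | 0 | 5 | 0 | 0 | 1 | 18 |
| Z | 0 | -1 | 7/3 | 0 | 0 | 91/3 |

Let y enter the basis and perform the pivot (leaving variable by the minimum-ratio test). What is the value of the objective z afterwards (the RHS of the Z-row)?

98/3

Ratio test on column y — row 1: entry 0 ≤ 0; row 2: (28/3)/4 = 7/3; row 3: 18/5 = 18/5. Minimum is 7/3 at row 2 (s2 leaves); pivot element 4.
Pivot on row 2; the Z-row RHS becomes 91/3 − (-1)·(7/3) = 98/3.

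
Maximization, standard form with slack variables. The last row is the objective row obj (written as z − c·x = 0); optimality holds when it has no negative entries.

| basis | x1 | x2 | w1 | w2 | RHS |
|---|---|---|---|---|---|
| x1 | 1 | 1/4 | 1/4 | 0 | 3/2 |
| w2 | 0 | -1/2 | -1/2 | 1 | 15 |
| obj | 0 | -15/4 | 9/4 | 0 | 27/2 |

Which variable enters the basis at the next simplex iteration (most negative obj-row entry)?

x2

Negative obj-row entries: x2: -15/4.
The most negative is -15/4 in column x2, so x2 enters.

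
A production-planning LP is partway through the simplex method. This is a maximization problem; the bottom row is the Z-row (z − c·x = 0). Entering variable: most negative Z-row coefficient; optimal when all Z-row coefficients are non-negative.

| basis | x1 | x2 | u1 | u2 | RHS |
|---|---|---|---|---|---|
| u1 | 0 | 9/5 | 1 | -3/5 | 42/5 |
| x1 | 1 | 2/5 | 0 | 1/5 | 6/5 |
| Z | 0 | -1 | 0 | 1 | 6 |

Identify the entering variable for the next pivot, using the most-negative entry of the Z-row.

Negative Z-row entries: x2: -1.
The most negative is -1 in column x2, so x2 enters.

x2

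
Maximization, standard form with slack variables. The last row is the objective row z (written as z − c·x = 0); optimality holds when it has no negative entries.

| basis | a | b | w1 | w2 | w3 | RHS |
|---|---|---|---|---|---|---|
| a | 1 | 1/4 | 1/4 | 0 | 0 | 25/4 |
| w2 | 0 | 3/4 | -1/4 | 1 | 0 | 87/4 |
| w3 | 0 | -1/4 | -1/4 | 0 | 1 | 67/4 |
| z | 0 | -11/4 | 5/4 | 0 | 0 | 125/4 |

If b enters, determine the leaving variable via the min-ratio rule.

Column b entries and ratios — a: (25/4)/(1/4) = 25; w2: (87/4)/(3/4) = 29; w3: -1/4 ≤ 0, skip.
Smallest ratio is 25 in the row of a, so a leaves.

a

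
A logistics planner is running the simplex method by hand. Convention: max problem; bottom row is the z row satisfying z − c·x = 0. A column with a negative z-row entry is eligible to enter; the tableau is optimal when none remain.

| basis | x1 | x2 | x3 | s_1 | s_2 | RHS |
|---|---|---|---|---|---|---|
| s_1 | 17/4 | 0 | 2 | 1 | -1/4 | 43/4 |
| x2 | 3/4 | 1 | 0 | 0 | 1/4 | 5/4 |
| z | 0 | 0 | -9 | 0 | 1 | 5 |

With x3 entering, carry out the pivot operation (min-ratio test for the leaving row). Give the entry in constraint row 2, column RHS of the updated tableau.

Ratio test on column x3 — row 1: (43/4)/2 = 43/8; row 2: entry 0 ≤ 0. Minimum is 43/8 at row 1 (s_1 leaves); pivot element 2.
Divide row 1 by 2; eliminate column x3 from the other rows.
Row 2 update in column RHS: 5/4 − 0·(43/8) = 5/4.

5/4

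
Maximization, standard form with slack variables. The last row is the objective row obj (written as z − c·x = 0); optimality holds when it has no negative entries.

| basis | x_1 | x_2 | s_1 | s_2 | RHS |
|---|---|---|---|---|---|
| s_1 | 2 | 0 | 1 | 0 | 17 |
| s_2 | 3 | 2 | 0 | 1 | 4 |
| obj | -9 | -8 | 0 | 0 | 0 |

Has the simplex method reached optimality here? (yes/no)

The obj-row has a negative entry -9 in column x_1, so it is not optimal.

no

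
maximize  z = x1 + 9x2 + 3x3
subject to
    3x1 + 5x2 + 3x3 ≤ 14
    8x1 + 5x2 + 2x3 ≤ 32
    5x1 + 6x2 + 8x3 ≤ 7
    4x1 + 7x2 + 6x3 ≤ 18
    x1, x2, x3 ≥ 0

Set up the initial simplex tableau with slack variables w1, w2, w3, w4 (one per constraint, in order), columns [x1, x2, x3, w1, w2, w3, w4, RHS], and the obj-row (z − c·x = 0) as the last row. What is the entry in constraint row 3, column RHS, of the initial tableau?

The RHS of constraint 3 is b_3 = 7.

7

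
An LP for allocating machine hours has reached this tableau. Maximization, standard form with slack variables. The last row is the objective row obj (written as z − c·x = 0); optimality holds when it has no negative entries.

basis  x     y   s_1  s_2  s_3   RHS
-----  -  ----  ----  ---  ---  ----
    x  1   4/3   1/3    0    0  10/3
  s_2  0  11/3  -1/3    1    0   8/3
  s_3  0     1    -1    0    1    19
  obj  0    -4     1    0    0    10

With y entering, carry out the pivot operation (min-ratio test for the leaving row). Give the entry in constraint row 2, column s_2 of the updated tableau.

3/11

Ratio test on column y — row 1: (10/3)/(4/3) = 5/2; row 2: (8/3)/(11/3) = 8/11; row 3: 19/1 = 19. Minimum is 8/11 at row 2 (s_2 leaves); pivot element 11/3.
Divide row 2 by 11/3; eliminate column y from the other rows.
In the new row 2, the s_2 entry is the old entry divided by the pivot: 1/(11/3) = 3/11.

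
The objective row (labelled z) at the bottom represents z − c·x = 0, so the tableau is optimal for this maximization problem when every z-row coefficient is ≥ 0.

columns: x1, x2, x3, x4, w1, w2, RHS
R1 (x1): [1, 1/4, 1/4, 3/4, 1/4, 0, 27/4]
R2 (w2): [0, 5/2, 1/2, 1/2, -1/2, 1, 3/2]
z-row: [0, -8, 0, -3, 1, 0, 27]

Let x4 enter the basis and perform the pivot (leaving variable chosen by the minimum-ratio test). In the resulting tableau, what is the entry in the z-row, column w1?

Ratio test on column x4 — row 1: (27/4)/(3/4) = 9; row 2: (3/2)/(1/2) = 3. Minimum is 3 at row 2 (w2 leaves); pivot element 1/2.
Divide row 2 by 1/2; eliminate column x4 from the other rows.
z-row update in column w1: 1 − (-3)·(-1) = -2.

-2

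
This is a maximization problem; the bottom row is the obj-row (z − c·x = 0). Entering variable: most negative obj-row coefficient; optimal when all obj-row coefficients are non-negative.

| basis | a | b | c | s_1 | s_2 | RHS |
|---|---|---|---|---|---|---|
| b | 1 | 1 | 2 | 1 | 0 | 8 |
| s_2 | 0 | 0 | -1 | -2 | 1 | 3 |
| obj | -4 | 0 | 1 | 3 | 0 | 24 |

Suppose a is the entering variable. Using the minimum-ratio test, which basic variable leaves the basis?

Column a entries and ratios — b: 8/1 = 8; s_2: 0 ≤ 0, skip.
Smallest ratio is 8 in the row of b, so b leaves.

b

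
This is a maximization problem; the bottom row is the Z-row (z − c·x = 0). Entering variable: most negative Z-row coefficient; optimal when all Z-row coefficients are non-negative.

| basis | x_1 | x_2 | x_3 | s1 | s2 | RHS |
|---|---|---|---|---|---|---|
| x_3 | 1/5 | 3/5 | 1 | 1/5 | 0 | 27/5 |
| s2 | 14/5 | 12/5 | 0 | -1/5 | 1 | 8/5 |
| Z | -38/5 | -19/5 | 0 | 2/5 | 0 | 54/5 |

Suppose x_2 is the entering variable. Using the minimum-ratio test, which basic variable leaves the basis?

Column x_2 entries and ratios — x_3: (27/5)/(3/5) = 9; s2: (8/5)/(12/5) = 2/3.
Smallest ratio is 2/3 in the row of s2, so s2 leaves.

s2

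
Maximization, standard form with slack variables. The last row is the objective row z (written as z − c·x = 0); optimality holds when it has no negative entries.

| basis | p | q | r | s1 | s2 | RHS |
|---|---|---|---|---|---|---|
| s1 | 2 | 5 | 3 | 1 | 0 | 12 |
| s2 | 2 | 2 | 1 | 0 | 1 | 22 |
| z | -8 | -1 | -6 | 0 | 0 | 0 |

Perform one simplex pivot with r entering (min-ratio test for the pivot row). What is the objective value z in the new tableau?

Ratio test on column r — row 1: 12/3 = 4; row 2: 22/1 = 22. Minimum is 4 at row 1 (s1 leaves); pivot element 3.
Pivot on row 1; the z-row RHS becomes 0 − (-6)·4 = 24.

24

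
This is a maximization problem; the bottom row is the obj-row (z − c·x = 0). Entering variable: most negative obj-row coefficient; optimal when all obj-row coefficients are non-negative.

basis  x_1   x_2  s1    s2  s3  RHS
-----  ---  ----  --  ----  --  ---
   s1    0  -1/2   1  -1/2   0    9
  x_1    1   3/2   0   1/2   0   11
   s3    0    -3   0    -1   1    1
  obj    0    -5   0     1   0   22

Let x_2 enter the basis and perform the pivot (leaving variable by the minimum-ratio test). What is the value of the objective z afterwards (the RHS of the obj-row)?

176/3

Ratio test on column x_2 — row 1: entry -1/2 ≤ 0; row 2: 11/(3/2) = 22/3; row 3: entry -3 ≤ 0. Minimum is 22/3 at row 2 (x_1 leaves); pivot element 3/2.
Pivot on row 2; the obj-row RHS becomes 22 − (-5)·(22/3) = 176/3.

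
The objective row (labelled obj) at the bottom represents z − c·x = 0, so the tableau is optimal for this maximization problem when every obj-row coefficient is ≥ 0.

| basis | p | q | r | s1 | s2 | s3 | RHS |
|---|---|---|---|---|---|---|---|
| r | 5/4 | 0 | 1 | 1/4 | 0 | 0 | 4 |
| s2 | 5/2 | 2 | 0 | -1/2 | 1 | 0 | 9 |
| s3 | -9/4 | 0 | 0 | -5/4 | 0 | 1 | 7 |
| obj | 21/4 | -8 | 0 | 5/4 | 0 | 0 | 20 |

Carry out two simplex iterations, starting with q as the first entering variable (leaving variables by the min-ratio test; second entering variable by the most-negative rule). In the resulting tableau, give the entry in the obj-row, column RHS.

Ratio test on column q — row 1: entry 0 ≤ 0; row 2: 9/2 = 9/2; row 3: entry 0 ≤ 0. Minimum is 9/2 at row 2 (s2 leaves); pivot element 2.
Divide row 2 by 2; eliminate column q from the other rows.
Second iteration: most negative obj-row entry is -3/4 in column s1, so s1 enters.
Ratio test on column s1 — row 1: 4/(1/4) = 16; row 2: entry -1/4 ≤ 0; row 3: entry -5/4 ≤ 0. Minimum is 16 at row 1 (r leaves); pivot element 1/4.
Divide row 1 by 1/4; eliminate column s1 from the other rows.
After both pivots, the entry at the obj-row, column RHS is 68.

68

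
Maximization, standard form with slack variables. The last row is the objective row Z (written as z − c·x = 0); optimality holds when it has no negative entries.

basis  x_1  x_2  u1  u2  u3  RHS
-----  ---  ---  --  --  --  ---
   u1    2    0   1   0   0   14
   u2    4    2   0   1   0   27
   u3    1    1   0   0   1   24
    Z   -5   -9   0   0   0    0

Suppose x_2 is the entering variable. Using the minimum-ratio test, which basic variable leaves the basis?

u2

Column x_2 entries and ratios — u1: 0 ≤ 0, skip; u2: 27/2 = 27/2; u3: 24/1 = 24.
Smallest ratio is 27/2 in the row of u2, so u2 leaves.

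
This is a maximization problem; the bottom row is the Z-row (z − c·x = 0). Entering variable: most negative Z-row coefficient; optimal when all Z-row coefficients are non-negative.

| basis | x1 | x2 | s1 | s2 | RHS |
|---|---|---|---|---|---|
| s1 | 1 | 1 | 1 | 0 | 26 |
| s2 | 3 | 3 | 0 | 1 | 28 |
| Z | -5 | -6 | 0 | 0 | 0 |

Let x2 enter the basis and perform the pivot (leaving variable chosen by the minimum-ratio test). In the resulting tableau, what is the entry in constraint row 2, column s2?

Ratio test on column x2 — row 1: 26/1 = 26; row 2: 28/3 = 28/3. Minimum is 28/3 at row 2 (s2 leaves); pivot element 3.
Divide row 2 by 3; eliminate column x2 from the other rows.
In the new row 2, the s2 entry is the old entry divided by the pivot: 1/3 = 1/3.

1/3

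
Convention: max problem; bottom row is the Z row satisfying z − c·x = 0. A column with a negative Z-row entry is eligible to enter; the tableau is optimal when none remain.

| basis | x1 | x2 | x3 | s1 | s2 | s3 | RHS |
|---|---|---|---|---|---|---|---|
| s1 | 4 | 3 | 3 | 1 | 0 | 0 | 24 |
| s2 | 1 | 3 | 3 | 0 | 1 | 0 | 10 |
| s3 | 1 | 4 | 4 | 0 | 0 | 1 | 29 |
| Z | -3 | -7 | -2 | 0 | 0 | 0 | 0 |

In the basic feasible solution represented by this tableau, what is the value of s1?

24

s1 is basic (row 1); its value is the RHS of that row, 24.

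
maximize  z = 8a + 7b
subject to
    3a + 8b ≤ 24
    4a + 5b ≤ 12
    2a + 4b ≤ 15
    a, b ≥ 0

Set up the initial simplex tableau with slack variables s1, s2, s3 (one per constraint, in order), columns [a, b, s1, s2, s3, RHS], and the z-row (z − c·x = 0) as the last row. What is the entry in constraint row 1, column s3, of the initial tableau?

0

Slack s3 belongs to constraint 3; its column is the unit vector e_3, so the entry in row 1 is 0.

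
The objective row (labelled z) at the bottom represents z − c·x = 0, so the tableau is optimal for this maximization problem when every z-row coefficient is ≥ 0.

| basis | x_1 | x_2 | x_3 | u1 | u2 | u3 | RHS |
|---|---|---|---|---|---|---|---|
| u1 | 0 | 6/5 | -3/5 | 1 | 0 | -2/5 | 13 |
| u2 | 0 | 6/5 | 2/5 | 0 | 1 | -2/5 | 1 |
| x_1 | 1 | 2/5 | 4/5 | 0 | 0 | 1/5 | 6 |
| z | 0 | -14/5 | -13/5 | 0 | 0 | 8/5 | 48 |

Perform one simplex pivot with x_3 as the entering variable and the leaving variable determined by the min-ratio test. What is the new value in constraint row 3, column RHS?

4

Ratio test on column x_3 — row 1: entry -3/5 ≤ 0; row 2: 1/(2/5) = 5/2; row 3: 6/(4/5) = 15/2. Minimum is 5/2 at row 2 (u2 leaves); pivot element 2/5.
Divide row 2 by 2/5; eliminate column x_3 from the other rows.
Row 3 update in column RHS: 6 − (4/5)·(5/2) = 4.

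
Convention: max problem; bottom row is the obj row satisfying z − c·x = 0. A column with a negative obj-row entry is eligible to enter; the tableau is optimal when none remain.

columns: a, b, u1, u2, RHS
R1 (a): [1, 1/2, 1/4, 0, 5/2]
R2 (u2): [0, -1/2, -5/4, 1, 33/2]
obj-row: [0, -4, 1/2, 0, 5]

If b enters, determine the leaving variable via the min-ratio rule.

a

Column b entries and ratios — a: (5/2)/(1/2) = 5; u2: -1/2 ≤ 0, skip.
Smallest ratio is 5 in the row of a, so a leaves.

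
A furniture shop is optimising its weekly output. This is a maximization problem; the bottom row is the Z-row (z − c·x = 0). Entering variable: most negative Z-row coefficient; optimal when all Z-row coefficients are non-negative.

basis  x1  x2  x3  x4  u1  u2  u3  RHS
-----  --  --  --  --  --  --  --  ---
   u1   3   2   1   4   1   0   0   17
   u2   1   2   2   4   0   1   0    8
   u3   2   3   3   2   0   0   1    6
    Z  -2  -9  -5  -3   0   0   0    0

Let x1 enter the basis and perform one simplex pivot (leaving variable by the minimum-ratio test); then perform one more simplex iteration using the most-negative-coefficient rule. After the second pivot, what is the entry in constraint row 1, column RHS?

13

Ratio test on column x1 — row 1: 17/3 = 17/3; row 2: 8/1 = 8; row 3: 6/2 = 3. Minimum is 3 at row 3 (u3 leaves); pivot element 2.
Divide row 3 by 2; eliminate column x1 from the other rows.
Second iteration: most negative Z-row entry is -6 in column x2, so x2 enters.
Ratio test on column x2 — row 1: entry -5/2 ≤ 0; row 2: 5/(1/2) = 10; row 3: 3/(3/2) = 2. Minimum is 2 at row 3 (x1 leaves); pivot element 3/2.
Divide row 3 by 3/2; eliminate column x2 from the other rows.
After both pivots, the entry at constraint row 1, column RHS is 13.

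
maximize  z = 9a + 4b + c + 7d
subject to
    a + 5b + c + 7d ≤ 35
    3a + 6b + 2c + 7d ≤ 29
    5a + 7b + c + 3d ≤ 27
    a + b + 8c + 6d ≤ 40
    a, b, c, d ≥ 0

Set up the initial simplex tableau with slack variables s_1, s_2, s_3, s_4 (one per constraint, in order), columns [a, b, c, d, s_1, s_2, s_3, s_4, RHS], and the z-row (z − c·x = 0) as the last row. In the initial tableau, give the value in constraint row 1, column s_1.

Slack s_1 belongs to constraint 1; its column is the unit vector e_1, so the entry in row 1 is 1.

1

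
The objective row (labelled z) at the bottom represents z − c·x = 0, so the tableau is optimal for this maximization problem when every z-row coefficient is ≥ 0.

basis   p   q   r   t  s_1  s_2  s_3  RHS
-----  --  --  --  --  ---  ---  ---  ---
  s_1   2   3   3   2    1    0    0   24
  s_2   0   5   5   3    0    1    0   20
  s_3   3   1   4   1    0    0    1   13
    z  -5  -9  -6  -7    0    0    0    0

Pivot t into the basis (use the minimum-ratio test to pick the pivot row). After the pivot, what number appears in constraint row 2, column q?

Ratio test on column t — row 1: 24/2 = 12; row 2: 20/3 = 20/3; row 3: 13/1 = 13. Minimum is 20/3 at row 2 (s_2 leaves); pivot element 3.
Divide row 2 by 3; eliminate column t from the other rows.
In the new row 2, the q entry is the old entry divided by the pivot: 5/3 = 5/3.

5/3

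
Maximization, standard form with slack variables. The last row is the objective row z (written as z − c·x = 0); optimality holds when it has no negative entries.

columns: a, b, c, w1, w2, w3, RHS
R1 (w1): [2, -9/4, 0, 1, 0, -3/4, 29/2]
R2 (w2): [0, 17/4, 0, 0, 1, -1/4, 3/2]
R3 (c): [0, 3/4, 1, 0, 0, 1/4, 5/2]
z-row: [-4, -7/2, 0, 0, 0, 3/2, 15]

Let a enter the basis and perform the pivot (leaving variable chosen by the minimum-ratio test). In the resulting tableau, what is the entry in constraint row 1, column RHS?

29/4

Ratio test on column a — row 1: (29/2)/2 = 29/4; row 2: entry 0 ≤ 0; row 3: entry 0 ≤ 0. Minimum is 29/4 at row 1 (w1 leaves); pivot element 2.
Divide row 1 by 2; eliminate column a from the other rows.
In the new row 1, the RHS entry is the old entry divided by the pivot: (29/2)/2 = 29/4.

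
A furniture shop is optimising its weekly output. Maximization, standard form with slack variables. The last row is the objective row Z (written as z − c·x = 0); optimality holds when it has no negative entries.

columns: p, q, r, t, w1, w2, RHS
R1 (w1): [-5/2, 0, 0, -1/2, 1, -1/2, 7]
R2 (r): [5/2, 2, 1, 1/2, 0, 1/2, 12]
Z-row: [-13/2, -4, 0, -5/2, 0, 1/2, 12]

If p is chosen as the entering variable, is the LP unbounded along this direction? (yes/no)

no

Column p has positive entries in row(s) 2, so the ratio test bounds it — not unbounded.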